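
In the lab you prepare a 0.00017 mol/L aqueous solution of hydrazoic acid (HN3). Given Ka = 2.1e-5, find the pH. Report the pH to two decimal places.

HN3 ⇌ N3- + H+
Let x = [H+] at equilibrium. Ka = x²/(0.00017 − x).
Here C₀/Ka ≈ 8.1, so the small-x approximation fails. Use the quadratic:
x = [−2.1e-05 + √(2.1e-05² + 1.43e-08)]/2 = 5.02 × 10^-5 M
pH = −log(5.02 × 10^-5) = 4.30

pH = 4.30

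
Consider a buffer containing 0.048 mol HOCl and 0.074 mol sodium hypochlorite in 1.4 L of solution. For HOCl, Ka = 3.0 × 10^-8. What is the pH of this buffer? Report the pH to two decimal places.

pH = 7.71

pKa = −log(3.0 × 10^-8) = 7.523
Using pH = pKa + log([base]/[acid]) with [base]/[acid] = 0.074/0.048:
pH = 7.523 + (+0.188) = 7.71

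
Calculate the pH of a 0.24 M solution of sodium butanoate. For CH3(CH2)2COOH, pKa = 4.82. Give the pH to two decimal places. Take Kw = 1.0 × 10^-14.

pH = 9.10

CH3(CH2)2COO- is the conjugate base of the weak acid CH3(CH2)2COOH.
Ka = 10^(−4.82) = 1.51 × 10^-5
Kb = Kw/Ka = 1.0×10^-14 / 1.51 × 10^-5 = 6.62 × 10^-10
Kb = x²/(0.24 − x) = 6.62 × 10^-10
Since Kb ≪ C₀, x ≈ √(Kb·C₀) = 1.26 × 10^-5 M.
(x/C₀ = 0.0053% < 5%, so the approximation holds.)
pOH = 4.90, so pH = 14.00 − pOH = 9.10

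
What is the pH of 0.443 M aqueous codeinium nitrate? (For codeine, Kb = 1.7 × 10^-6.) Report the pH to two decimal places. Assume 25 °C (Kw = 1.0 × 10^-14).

C18H22NO3+ is the conjugate acid of the weak base C18H21NO3.
Ka = Kw/Kb = 1.0×10^-14 / 1.7 × 10^-6 = 5.88 × 10^-9
Ka = x²/(0.443 − x) = 5.88 × 10^-9
Since Ka ≪ C₀, x ≈ √(Ka·C₀) = 5.10 × 10^-5 M.
pH = −log[H+] = −log(5.10 × 10^-5) = 4.29

pH = 4.29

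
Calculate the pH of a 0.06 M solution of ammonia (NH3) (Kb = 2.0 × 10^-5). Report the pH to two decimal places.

pH = 11.04

NH3 + H2O ⇌ NH4+ + OH-
From the ICE table, Kb = x²/(0.06 − x) = 2.0 × 10^-5.
Neglecting x in the denominator: x = √(2.0 × 10^-5 × 0.06) = 1.10 × 10^-3 M
Check: 1.8% ionized — well under 5%, approximation valid.
pOH = 2.96, so pH = 14.00 − pOH = 11.04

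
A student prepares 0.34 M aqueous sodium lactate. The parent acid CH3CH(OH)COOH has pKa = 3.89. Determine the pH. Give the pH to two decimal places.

pH = 8.71

CH3CH(OH)COO- is the conjugate base of the weak acid CH3CH(OH)COOH.
Ka = 10^(−3.89) = 1.29 × 10^-4
Kb = Kw/Ka = 1.0×10^-14 / 1.29 × 10^-4 = 7.75 × 10^-11
From the ICE table, Kb = x²/(0.34 − x) = 7.75 × 10^-11.
Since Kb ≪ C₀, x ≈ √(Kb·C₀) = 5.13 × 10^-6 M.
(x/C₀ = 0.0015% < 5%, so the approximation holds.)
pOH = −log(5.13 × 10^-6) = 5.29; pH = 14.00 − 5.29 = 8.71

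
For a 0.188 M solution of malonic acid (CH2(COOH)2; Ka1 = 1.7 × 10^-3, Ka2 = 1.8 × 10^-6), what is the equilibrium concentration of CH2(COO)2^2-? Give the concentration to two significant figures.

First ionization gives [H+] ≈ [CH2(COOH)COO-] = 1.70 × 10^-2 M.
Second step: Ka2 = [H+][CH2(COO)2^2-]/[CH2(COOH)COO-] ≈ [CH2(COO)2^2-] (since [H+] ≈ [CH2(COOH)COO-]).
So [CH2(COO)2^2-] ≈ Ka2.

1.8 × 10^-6 M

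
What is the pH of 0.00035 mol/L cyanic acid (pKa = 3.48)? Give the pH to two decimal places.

HOCN ⇌ OCN- + H+
Ka = 10^(−3.48) = 3.31 × 10^-4
Ka = [H+]²/(0.00035 − [H+]) = 3.31 × 10^-4
[H+] is not negligible relative to C₀; solve [H+]² + 0.000331·[H+] − 1.16e-07 = 0.
[H+] = (−Ka + √(Ka² + 4·Ka·C₀))/2 = 2.13 × 10^-4 M
pH = −log(2.13 × 10^-4) = 3.67

pH = 3.67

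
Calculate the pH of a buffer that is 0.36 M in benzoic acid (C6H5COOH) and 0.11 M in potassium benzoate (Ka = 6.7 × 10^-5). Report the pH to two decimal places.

pKa = −log(6.7 × 10^-5) = 4.174
pH = pKa + log([A⁻]/[HA]) = 4.174 + log(0.11/0.36)
pH = 4.174 + (-0.515) = 3.66

pH = 3.66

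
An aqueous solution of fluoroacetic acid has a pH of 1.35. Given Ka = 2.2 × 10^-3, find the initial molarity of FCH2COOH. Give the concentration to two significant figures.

C₀ = 9.5 × 10^-1 M

[H+] = 10^(-1.35) = 4.47 × 10^-2 M = x
Ka = x²/(C₀ − x) ⇒ C₀ = x + x²/Ka
C₀ = 4.47 × 10^-2 + (4.47 × 10^-2)²/(2.2 × 10^-3) = 9.53 × 10^-1 M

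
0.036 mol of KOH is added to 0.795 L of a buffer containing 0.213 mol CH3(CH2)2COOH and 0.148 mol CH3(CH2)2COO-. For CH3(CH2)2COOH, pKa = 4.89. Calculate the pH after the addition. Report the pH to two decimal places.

pH = 4.91

After neutralization: n(CH3(CH2)2COOH) = 0.177 mol, n(CH3(CH2)2COO-) = 0.184 mol.
Henderson–Hasselbalch with mole ratio 0.184/0.177: pH = 4.89 + (+0.017)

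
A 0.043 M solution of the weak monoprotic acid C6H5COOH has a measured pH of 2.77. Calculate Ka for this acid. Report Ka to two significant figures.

Ka = 7.0 × 10^-5

[H+] = 10^(-2.77) = 1.70 × 10^-3 M
At equilibrium [HA] = 0.043 − 1.70 × 10^-3 = 4.13 × 10^-2 M
Ka = [H+][A-]/[HA] = (1.70 × 10^-3)² / 4.13 × 10^-2 = 7.0 × 10^-5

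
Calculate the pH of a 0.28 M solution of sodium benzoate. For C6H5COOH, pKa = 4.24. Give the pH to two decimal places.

C6H5COO- is the conjugate base of the weak acid C6H5COOH.
Ka = 10^(−4.24) = 5.75 × 10^-5
Kb = Kw/Ka = 1.0×10^-14 / 5.75 × 10^-5 = 1.74 × 10^-10
Kb = x²/(0.28 − x) = 1.74 × 10^-10
Neglecting x in the denominator: x = √(1.74 × 10^-10 × 0.28) = 6.98 × 10^-6 M
pOH = 5.16, so pH = 14.00 − pOH = 8.84

pH = 8.84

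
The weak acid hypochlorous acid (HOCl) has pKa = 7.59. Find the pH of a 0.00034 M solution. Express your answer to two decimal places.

HOCl ⇌ OCl- + H+
Ka = 10^(−7.59) = 2.57 × 10^-8
From the ICE table, Ka = x²/(0.00034 − x) = 2.57 × 10^-8.
Since Ka ≪ C₀, x ≈ √(Ka·C₀) = 2.96 × 10^-6 M.
Check: 0.87% ionized — well under 5%, approximation valid.
pH = −log[H+] = −log(2.96 × 10^-6) = 5.53

pH = 5.53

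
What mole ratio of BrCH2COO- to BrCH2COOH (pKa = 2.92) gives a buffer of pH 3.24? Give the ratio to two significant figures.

ratio = 2.1

pH = pKa + log(r) ⇒ log(r) = 3.24 − 2.92 = +0.32
r = [BrCH2COO-]/[BrCH2COOH] = 10^(+0.32) = 2.09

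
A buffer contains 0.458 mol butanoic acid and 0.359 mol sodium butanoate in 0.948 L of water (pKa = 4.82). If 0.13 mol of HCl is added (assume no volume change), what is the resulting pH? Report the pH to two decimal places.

After neutralization: n(CH3(CH2)2COOH) = 0.588 mol, n(CH3(CH2)2COO-) = 0.229 mol.
pH = pKa + log(n_CH3(CH2)2COO-/n_CH3(CH2)2COOH) = 4.82 + log(0.229/0.588) = 4.82 + (-0.410)

pH = 4.41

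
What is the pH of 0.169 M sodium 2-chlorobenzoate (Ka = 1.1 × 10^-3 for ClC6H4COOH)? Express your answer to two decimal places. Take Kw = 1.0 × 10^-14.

pH = 8.09

ClC6H4COO- is the conjugate base of the weak acid ClC6H4COOH.
Kb = Kw/Ka = 1.0×10^-14 / 1.1 × 10^-3 = 9.09 × 10^-12
From the ICE table, Kb = [OH-]²/(0.169 − [OH-]) = 9.09 × 10^-12.
Since Kb ≪ C₀, [OH-] ≈ √(Kb·C₀) = 1.24 × 10^-6 M.
pOH = 5.91, so pH = 14.00 − pOH = 8.09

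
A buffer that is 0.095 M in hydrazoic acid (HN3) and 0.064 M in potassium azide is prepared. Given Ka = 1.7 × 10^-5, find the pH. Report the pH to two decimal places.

pH = 4.60

pKa = −log(1.7 × 10^-5) = 4.770
Henderson–Hasselbalch: pH = pKa + log([N3-]/[HN3]) = 4.770 + log(0.064/0.095)
pH = 4.770 + (-0.172) = 4.60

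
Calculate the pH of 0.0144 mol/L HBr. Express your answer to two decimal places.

pH = 1.84

HBr is a strong acid and dissociates completely, so [H+] = 0.0144 M.
pH = -log(0.0144) = 1.84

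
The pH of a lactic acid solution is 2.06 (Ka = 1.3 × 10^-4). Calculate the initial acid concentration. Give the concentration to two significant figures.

C₀ = 5.9 × 10^-1 M

[H+] = 10^(-2.06) = 8.71 × 10^-3 M = x
Ka = x²/(C₀ − x) ⇒ C₀ = x + x²/Ka
C₀ = 8.71 × 10^-3 + (8.71 × 10^-3)²/(1.3 × 10^-4) = 5.92 × 10^-1 M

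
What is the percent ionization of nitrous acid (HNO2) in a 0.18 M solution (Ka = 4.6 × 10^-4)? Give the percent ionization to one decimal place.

4.9%

HNO2 ⇌ NO2- + H+; let x = [H+] at equilibrium.
Solve x² + 0.00046x − 8.28e-05 = 0 → x = 8.87 × 10^-3 M
% ionization = x/C₀ × 100% = 8.87 × 10^-3/0.18 × 100% = 4.9%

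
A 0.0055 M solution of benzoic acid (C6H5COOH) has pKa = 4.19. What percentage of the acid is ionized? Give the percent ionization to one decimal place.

C6H5COOH ⇌ C6H5COO- + H+; let x = [H+] at equilibrium.
Ka = 10^(−4.19) = 6.46 × 10^-5
Solve x² + 6.46e-05x − 3.55e-07 = 0 → x = 5.65 × 10^-4 M
% ionization = x/C₀ × 100% = 5.65 × 10^-4/0.0055 × 100% = 10.3%

10.3%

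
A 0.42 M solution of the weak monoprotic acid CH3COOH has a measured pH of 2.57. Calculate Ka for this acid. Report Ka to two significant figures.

[H+] = 10^(-2.57) = 2.69 × 10^-3 M
At equilibrium [HA] = 0.42 − 2.69 × 10^-3 = 4.17 × 10^-1 M
Ka = [H+][A-]/[HA] = (2.69 × 10^-3)² / 4.17 × 10^-1 = 1.7 × 10^-5

Ka = 1.7 × 10^-5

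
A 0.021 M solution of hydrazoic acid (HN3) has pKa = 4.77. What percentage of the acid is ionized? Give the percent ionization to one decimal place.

2.8%

HN3 ⇌ N3- + H+; let x = [H+] at equilibrium.
Ka = 10^(−4.77) = 1.70 × 10^-5
x ≈ √(Ka·C₀) = √(1.70 × 10^-5 × 0.021) = 5.97 × 10^-4 M
% ionization = x/C₀ × 100% = 5.97 × 10^-4/0.021 × 100% = 2.8%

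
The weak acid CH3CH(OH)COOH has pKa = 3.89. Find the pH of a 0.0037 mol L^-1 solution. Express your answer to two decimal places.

CH3CH(OH)COOH ⇌ CH3CH(OH)COO- + H+
Ka = 10^(−3.89) = 1.29 × 10^-4
From the ICE table, Ka = [H+]²/(0.0037 − [H+]) = 1.29 × 10^-4.
Here C₀/Ka ≈ 28.7, so the small-[H+] approximation fails. Use the quadratic:
[H+] = (−Ka + √(Ka² + 4·Ka·C₀))/2 = 6.29 × 10^-4 M
pH = −log(6.29 × 10^-4) = 3.20

pH = 3.20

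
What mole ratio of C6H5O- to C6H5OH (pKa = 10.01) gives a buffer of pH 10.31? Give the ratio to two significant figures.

ratio = 2.0

pH = pKa + log(r) ⇒ log(r) = 10.31 − 10.01 = +0.30
r = [C6H5O-]/[C6H5OH] = 10^(+0.30) = 2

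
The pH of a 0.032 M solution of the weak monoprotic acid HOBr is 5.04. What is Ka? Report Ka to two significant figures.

[H+] = 10^(-5.04) = 9.12 × 10^-6 M
At equilibrium [HA] = 0.032 − 9.12 × 10^-6 = 3.20 × 10^-2 M
Ka = [H+][A-]/[HA] = (9.12 × 10^-6)² / 3.20 × 10^-2 = 2.6 × 10^-9

Ka = 2.6 × 10^-9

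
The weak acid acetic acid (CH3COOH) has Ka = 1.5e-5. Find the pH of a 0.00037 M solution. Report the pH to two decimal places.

pH = 4.17

CH3COOH ⇌ CH3COO- + H+
Ka = [H+]²/(0.00037 − [H+]) = 1.5 × 10^-5
Here C₀/Ka ≈ 24.7, so the small-[H+] approximation fails. Use the quadratic:
[H+] = (−Ka + √(Ka² + 4·Ka·C₀))/2 = 6.74 × 10^-5 M
pH = −log(6.74 × 10^-5) = 4.17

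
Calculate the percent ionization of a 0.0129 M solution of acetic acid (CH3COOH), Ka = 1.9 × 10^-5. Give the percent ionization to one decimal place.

3.8%

CH3COOH ⇌ CH3COO- + H+; let x = [H+] at equilibrium.
x ≈ √(Ka·C₀) = √(1.9 × 10^-5 × 0.0129) = 4.95 × 10^-4 M
Fraction ionized = 4.95 × 10^-4 / 0.0129 = 0.0384 → 3.8%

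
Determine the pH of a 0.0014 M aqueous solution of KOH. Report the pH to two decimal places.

KOH is a strong base; [OH-] = 0.0014 M.
pOH = -log(0.0014) = 2.85
pH = 14.00 - 2.85 = 11.15

pH = 11.15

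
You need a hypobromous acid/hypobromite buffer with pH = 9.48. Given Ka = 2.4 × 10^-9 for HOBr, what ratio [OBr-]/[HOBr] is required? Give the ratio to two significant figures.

pKa = -log(2.4 × 10^-9) = 8.620
pH = pKa + log(r) ⇒ log(r) = 9.48 − 8.620 = +0.860
r = [OBr-]/[HOBr] = 10^(+0.860) = 7.24

ratio = 7.2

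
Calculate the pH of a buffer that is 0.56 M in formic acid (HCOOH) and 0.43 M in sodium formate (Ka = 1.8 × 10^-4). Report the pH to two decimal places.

pH = 3.63

pKa = −log(1.8 × 10^-4) = 3.745
pH = pKa + log([A⁻]/[HA]) = 3.745 + log(0.43/0.56)
pH = 3.745 + (-0.115) = 3.63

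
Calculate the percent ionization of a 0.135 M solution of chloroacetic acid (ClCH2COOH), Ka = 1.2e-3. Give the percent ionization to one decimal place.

ClCH2COOH ⇌ ClCH2COO- + H+; let x = [H+] at equilibrium.
Solve x² + 0.0012x − 0.000162 = 0 → x = 1.21 × 10^-2 M
Fraction ionized = 1.21 × 10^-2 / 0.135 = 0.0896 → 9.0%

9.0%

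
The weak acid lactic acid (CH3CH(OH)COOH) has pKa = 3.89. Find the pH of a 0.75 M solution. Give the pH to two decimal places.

CH3CH(OH)COOH ⇌ CH3CH(OH)COO- + H+
Ka = 10^(−3.89) = 1.29 × 10^-4
From the ICE table, Ka = x²/(0.75 − x) = 1.29 × 10^-4.
Since Ka ≪ C₀, x ≈ √(Ka·C₀) = 9.84 × 10^-3 M.
(x/C₀ = 1.3% < 5%, so the approximation holds.)
pH = −log(9.84 × 10^-3) = 2.01

pH = 2.01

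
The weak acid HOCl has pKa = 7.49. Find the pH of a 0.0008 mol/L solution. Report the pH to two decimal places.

HOCl ⇌ OCl- + H+
Ka = 10^(−7.49) = 3.24 × 10^-8
From the ICE table, Ka = [H+]²/(0.0008 − [H+]) = 3.24 × 10^-8.
Since Ka ≪ C₀, [H+] ≈ √(Ka·C₀) = 5.09 × 10^-6 M.
pH = −log(5.09 × 10^-6) = 5.29

pH = 5.29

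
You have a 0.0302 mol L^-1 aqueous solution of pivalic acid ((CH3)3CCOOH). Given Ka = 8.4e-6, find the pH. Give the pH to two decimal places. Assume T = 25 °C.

(CH3)3CCOOH ⇌ (CH3)3CCOO- + H+
Let x = [H+] at equilibrium. Ka = x²/(0.0302 − x).
Since Ka ≪ C₀, x ≈ √(Ka·C₀) = 5.04 × 10^-4 M.
Check: 1.7% ionized — well under 5%, approximation valid.
pH = −log[H+] = −log(5.04 × 10^-4) = 3.30

pH = 3.30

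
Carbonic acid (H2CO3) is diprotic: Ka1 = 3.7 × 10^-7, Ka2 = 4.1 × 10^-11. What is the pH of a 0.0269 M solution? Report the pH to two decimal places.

pH = 4.00

Since Ka1 ≫ Ka2, the first ionization dominates [H+].
Ka1 = x²/(0.0269 − x) = 3.7 × 10^-7
x ≈ √(3.7 × 10^-7 × 0.0269) = 9.98 × 10^-5 M
pH = −log(9.98 × 10^-5) = 4.00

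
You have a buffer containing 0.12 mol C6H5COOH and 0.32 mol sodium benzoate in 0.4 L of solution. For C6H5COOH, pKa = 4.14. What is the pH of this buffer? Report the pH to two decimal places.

pH = 4.57

Using pH = pKa + log([base]/[acid]) with [base]/[acid] = 0.32/0.12:
pH = 4.14 + (+0.426) = 4.57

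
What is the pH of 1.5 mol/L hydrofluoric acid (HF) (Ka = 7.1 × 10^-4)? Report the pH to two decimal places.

HF ⇌ F- + H+
From the ICE table, Ka = x²/(1.5 − x) = 7.1 × 10^-4.
Neglecting x in the denominator: x = √(7.1 × 10^-4 × 1.5) = 3.26 × 10^-2 M
Check: 2.2% ionized — well under 5%, approximation valid.
pH = −log(3.26 × 10^-2) = 1.49

pH = 1.49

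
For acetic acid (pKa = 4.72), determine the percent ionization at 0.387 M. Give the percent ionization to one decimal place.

0.7%

CH3COOH ⇌ CH3COO- + H+; let x = [H+] at equilibrium.
Ka = 10^(−4.72) = 1.91 × 10^-5
x ≈ √(Ka·C₀) = √(1.91 × 10^-5 × 0.387) = 2.72 × 10^-3 M
% ionization = x/C₀ × 100% = 2.72 × 10^-3/0.387 × 100% = 0.7%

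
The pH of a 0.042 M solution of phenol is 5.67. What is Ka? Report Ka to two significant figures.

[H+] = 10^(-5.67) = 2.14 × 10^-6 M
At equilibrium [HA] = 0.042 − 2.14 × 10^-6 = 4.20 × 10^-2 M
Ka = [H+][A-]/[HA] = (2.14 × 10^-6)² / 4.20 × 10^-2 = 1.1 × 10^-10

Ka = 1.1 × 10^-10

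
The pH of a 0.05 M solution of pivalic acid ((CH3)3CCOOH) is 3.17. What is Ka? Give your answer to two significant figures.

Ka = 9.3 × 10^-6

[H+] = 10^(-3.17) = 6.76 × 10^-4 M
At equilibrium [HA] = 0.05 − 6.76 × 10^-4 = 4.93 × 10^-2 M
Ka = [H+][A-]/[HA] = (6.76 × 10^-4)² / 4.93 × 10^-2 = 9.3 × 10^-6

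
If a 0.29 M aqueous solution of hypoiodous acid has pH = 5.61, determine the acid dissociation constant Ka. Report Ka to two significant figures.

Ka = 2.1 × 10^-11

[H+] = 10^(-5.61) = 2.45 × 10^-6 M
At equilibrium [HA] = 0.29 − 2.45 × 10^-6 = 2.90 × 10^-1 M
Ka = [H+][A-]/[HA] = (2.45 × 10^-6)² / 2.90 × 10^-1 = 2.1 × 10^-11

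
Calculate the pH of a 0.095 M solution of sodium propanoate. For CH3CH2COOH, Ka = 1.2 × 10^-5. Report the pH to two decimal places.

CH3CH2COO- is the conjugate base of the weak acid CH3CH2COOH.
Kb = Kw/Ka = 1.0×10^-14 / 1.2 × 10^-5 = 8.33 × 10^-10
From the ICE table, Kb = x²/(0.095 − x) = 8.33 × 10^-10.
Neglecting x in the denominator: x = √(8.33 × 10^-10 × 0.095) = 8.90 × 10^-6 M
pOH = −log(8.90 × 10^-6) = 5.05; pH = 14.00 − 5.05 = 8.95

pH = 8.95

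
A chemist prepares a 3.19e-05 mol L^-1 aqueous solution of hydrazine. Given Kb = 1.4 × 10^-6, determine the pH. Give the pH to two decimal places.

N2H4 + H2O ⇌ N2H5+ + OH-
Kb = [OH-]²/(3.19e-05 − [OH-]) = 1.4 × 10^-6
The 5% rule fails; solving [OH-]² + Kb·[OH-] − Kb·C₀ = 0 exactly:
[OH-] = [−1.4e-06 + √(1.4e-06² + 1.79e-10)]/2 = 6.02 × 10^-6 M
pOH = 5.22, so pH = 14.00 − pOH = 8.78

pH = 8.78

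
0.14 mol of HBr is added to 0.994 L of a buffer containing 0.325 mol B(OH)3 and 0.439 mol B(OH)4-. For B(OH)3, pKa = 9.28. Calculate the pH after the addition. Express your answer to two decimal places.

Added H+ converts B(OH)4- to B(OH)3: B(OH)3 → 0.465 mol, B(OH)4- → 0.299 mol.
pH = pKa + log(n_B(OH)4-/n_B(OH)3) = 9.28 + log(0.299/0.465) = 9.28 + (-0.192)

pH = 9.09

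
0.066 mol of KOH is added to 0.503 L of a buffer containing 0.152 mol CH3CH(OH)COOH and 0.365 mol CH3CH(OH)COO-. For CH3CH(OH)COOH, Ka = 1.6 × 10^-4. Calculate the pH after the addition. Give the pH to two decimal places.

pH = 4.50

After neutralization: n(CH3CH(OH)COOH) = 0.086 mol, n(CH3CH(OH)COO-) = 0.431 mol.
pKa = −log(1.6 × 10^-4) = 3.796
pH = pKa + log(n_CH3CH(OH)COO-/n_CH3CH(OH)COOH) = 3.796 + log(0.431/0.086) = 3.796 + (+0.700)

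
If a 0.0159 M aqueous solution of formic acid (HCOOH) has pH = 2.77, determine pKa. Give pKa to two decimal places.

[H+] = 10^(-2.77) = 1.70 × 10^-3 M
At equilibrium [HA] = 0.0159 − 1.70 × 10^-3 = 1.42 × 10^-2 M
Ka = [H+][A-]/[HA] = (1.70 × 10^-3)² / 1.42 × 10^-2 = 2.04 × 10^-4
pKa = -log(2.04 × 10^-4) = 3.69

pKa = 3.69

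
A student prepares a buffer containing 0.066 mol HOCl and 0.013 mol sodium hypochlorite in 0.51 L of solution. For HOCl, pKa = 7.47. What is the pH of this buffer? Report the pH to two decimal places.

pH = pKa + log([A⁻]/[HA]) = 7.47 + log(0.013/0.066)
pH = 7.47 + (-0.706) = 6.76

pH = 6.76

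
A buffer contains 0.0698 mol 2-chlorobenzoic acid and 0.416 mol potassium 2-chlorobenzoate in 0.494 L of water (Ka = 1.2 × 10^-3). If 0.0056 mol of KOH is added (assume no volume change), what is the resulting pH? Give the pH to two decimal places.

pH = 3.74

After neutralization: n(ClC6H4COOH) = 0.0642 mol, n(ClC6H4COO-) = 0.422 mol.
pKa = −log(1.2 × 10^-3) = 2.921
pH = pKa + log([A⁻]/[HA]) = 2.921 + log(0.422/0.0642) = 2.921 +0.818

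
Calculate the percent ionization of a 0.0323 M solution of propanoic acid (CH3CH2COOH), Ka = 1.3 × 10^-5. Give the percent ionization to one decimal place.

CH3CH2COOH ⇌ CH3CH2COO- + H+; let x = [H+] at equilibrium.
x ≈ √(Ka·C₀) = √(1.3 × 10^-5 × 0.0323) = 6.48 × 10^-4 M
% ionization = x/C₀ × 100% = 6.48 × 10^-4/0.0323 × 100% = 2.0%

2.0%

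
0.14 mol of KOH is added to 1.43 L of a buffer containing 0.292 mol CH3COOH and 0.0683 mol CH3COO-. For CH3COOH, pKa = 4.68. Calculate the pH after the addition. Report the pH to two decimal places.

pH = 4.82

OH- converts CH3COOH to CH3COO-: CH3COOH → 0.152 mol, CH3COO- → 0.208 mol.
pH = pKa + log(n_CH3COO-/n_CH3COOH) = 4.68 + log(0.208/0.152) = 4.68 + (+0.136)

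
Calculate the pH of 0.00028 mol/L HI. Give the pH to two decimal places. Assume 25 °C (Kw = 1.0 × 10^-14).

pH = 3.55

HI is a strong acid and dissociates completely, so [H+] = 0.00028 M.
pH = -log(0.00028) = 3.55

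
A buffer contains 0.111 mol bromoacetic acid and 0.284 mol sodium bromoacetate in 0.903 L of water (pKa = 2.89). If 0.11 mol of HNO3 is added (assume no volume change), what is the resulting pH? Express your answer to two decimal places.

pH = 2.79

After neutralization: n(BrCH2COOH) = 0.221 mol, n(BrCH2COO-) = 0.174 mol.
Henderson–Hasselbalch with mole ratio 0.174/0.221: pH = 2.89 + (-0.104)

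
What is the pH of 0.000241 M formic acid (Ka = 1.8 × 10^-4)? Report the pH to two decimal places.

HCOOH ⇌ HCOO- + H+
Ka = [H+]²/(0.000241 − [H+]) = 1.8 × 10^-4
[H+] is not negligible relative to C₀; solve [H+]² + 0.00018·[H+] − 4.34e-08 = 0.
[H+] = (−Ka + √(Ka² + 4·Ka·C₀))/2 = 1.37 × 10^-4 M
pH = −log[H+] = −log(1.37 × 10^-4) = 3.86

pH = 3.86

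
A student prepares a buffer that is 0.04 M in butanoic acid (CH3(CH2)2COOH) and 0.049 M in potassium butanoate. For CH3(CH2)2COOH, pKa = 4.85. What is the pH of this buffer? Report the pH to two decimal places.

pH = 4.94

Henderson–Hasselbalch: pH = pKa + log([CH3(CH2)2COO-]/[CH3(CH2)2COOH]) = 4.85 + log(0.049/0.04)
pH = 4.85 + (+0.088) = 4.94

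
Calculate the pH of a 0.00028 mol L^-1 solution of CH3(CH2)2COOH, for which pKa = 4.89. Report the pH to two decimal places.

pH = 4.27

CH3(CH2)2COOH ⇌ CH3(CH2)2COO- + H+
Ka = 10^(−4.89) = 1.29 × 10^-5
Ka = x²/(0.00028 − x) = 1.29 × 10^-5
The 5% rule fails; solving x² + Ka·x − Ka·C₀ = 0 exactly:
x = (−Ka + √(Ka² + 4·Ka·C₀))/2 = 5.40 × 10^-5 M
pH = −log[H+] = −log(5.40 × 10^-5) = 4.27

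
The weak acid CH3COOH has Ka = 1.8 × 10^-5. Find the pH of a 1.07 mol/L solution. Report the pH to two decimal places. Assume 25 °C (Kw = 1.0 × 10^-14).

CH3COOH ⇌ CH3COO- + H+
From the ICE table, Ka = [H+]²/(1.07 − [H+]) = 1.8 × 10^-5.
Since Ka ≪ C₀, [H+] ≈ √(Ka·C₀) = 4.39 × 10^-3 M.
pH = −log(4.39 × 10^-3) = 2.36

pH = 2.36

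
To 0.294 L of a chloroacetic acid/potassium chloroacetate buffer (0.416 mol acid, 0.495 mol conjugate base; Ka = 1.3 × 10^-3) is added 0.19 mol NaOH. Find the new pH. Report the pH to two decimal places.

pH = 3.37

OH- converts ClCH2COOH to ClCH2COO-: ClCH2COOH → 0.226 mol, ClCH2COO- → 0.685 mol.
pKa = −log(1.3 × 10^-3) = 2.886
pH = pKa + log(n_ClCH2COO-/n_ClCH2COOH) = 2.886 + log(0.685/0.226) = 2.886 + (+0.482)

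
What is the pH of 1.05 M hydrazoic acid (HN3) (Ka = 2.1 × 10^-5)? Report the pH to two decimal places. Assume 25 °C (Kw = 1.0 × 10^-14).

pH = 2.33

HN3 ⇌ N3- + H+
Ka = x²/(1.05 − x) = 2.1 × 10^-5
Assume x ≪ 1.05: x ≈ √(2.1 × 10^-5 × 1.05) = 4.70 × 10^-3 M
pH = −log(4.70 × 10^-3) = 2.33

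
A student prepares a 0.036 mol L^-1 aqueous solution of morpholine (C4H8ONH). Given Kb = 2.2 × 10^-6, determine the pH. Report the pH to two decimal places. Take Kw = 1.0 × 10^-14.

C4H8ONH + H2O ⇌ C4H8ONH2+ + OH-
Let x = [OH-] at equilibrium. Kb = x²/(0.036 − x).
Assume x ≪ 0.036: x ≈ √(2.2 × 10^-6 × 0.036) = 2.81 × 10^-4 M
pOH = −log(2.81 × 10^-4) = 3.55; pH = 14.00 − 3.55 = 10.45

pH = 10.45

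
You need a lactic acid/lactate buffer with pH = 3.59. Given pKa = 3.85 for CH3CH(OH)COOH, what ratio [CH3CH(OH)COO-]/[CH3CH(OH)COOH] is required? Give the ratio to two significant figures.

ratio = 0.55

pH = pKa + log(r) ⇒ log(r) = 3.59 − 3.85 = -0.26
r = [CH3CH(OH)COO-]/[CH3CH(OH)COOH] = 10^(-0.26) = 0.55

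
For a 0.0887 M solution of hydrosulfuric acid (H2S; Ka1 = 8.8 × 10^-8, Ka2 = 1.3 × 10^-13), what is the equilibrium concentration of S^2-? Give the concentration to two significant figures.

First ionization gives [H+] ≈ [HS-] = 8.83 × 10^-5 M.
Second step: Ka2 = [H+][S^2-]/[HS-] ≈ [S^2-] (since [H+] ≈ [HS-]).
So [S^2-] ≈ Ka2.

1.3 × 10^-13 M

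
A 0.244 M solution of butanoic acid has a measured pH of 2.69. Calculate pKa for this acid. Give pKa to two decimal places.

[H+] = 10^(-2.69) = 2.04 × 10^-3 M
At equilibrium [HA] = 0.244 − 2.04 × 10^-3 = 2.42 × 10^-1 M
Ka = [H+][A-]/[HA] = (2.04 × 10^-3)² / 2.42 × 10^-1 = 1.72 × 10^-5
pKa = -log(1.72 × 10^-5) = 4.76

pKa = 4.76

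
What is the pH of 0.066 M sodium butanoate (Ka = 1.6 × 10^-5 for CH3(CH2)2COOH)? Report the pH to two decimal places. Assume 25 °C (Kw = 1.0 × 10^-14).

CH3(CH2)2COO- is the conjugate base of the weak acid CH3(CH2)2COOH.
Kb = Kw/Ka = 1.0×10^-14 / 1.6 × 10^-5 = 6.25 × 10^-10
From the ICE table, Kb = x²/(0.066 − x) = 6.25 × 10^-10.
Neglecting x in the denominator: x = √(6.25 × 10^-10 × 0.066) = 6.42 × 10^-6 M
Check: 0.0097% ionized — well under 5%, approximation valid.
pOH = 5.19, so pH = 14.00 − pOH = 8.81

pH = 8.81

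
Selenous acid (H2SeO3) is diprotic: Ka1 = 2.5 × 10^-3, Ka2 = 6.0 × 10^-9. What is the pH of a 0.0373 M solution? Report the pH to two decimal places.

pH = 2.07

Ka1 ≫ Ka2, so treat the first dissociation as the only significant source of H+.
Ka1 = x²/(0.0373 − x) = 2.5 × 10^-3
Solving the quadratic: x = (−Ka1 + √(Ka1² + 4·Ka1·C₀))/2 = 8.49 × 10^-3 M
pH = −log(8.49 × 10^-3) = 2.07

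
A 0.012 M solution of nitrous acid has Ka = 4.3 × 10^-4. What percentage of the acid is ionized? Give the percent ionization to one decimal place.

HNO2 ⇌ NO2- + H+; let x = [H+] at equilibrium.
Ka = x²/(C₀ − x); solving the quadratic gives x = 2.07 × 10^-3 M.
Fraction ionized = 2.07 × 10^-3 / 0.012 = 0.1725 → 17.2%

17.2%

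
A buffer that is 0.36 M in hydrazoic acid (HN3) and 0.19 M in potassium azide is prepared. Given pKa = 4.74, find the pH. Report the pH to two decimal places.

pH = 4.46

Using pH = pKa + log([base]/[acid]) with [base]/[acid] = 0.19/0.36:
pH = 4.74 + (-0.278) = 4.46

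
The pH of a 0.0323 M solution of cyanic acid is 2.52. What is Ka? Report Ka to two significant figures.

Ka = 3.1 × 10^-4

[H+] = 10^(-2.52) = 3.02 × 10^-3 M
At equilibrium [HA] = 0.0323 − 3.02 × 10^-3 = 2.93 × 10^-2 M
Ka = [H+][A-]/[HA] = (3.02 × 10^-3)² / 2.93 × 10^-2 = 3.1 × 10^-4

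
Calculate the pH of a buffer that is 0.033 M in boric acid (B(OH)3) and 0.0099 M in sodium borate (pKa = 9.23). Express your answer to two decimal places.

pH = 8.71

pH = pKa + log([A⁻]/[HA]) = 9.23 + log(0.0099/0.033)
pH = 9.23 + (-0.523) = 8.71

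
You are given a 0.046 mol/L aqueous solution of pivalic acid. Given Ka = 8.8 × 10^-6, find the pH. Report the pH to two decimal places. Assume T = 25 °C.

pH = 3.20

(CH3)3CCOOH ⇌ (CH3)3CCOO- + H+
From the ICE table, Ka = x²/(0.046 − x) = 8.8 × 10^-6.
Since Ka ≪ C₀, x ≈ √(Ka·C₀) = 6.36 × 10^-4 M.
pH = −log[H+] = −log(6.36 × 10^-4) = 3.20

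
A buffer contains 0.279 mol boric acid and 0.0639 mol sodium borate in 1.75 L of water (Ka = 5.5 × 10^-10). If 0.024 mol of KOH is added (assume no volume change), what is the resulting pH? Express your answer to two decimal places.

pH = 8.80

OH- converts B(OH)3 to B(OH)4-: B(OH)3 → 0.255 mol, B(OH)4- → 0.0879 mol.
pKa = −log(5.5 × 10^-10) = 9.260
Henderson–Hasselbalch with mole ratio 0.0879/0.255: pH = 9.260 + (-0.463)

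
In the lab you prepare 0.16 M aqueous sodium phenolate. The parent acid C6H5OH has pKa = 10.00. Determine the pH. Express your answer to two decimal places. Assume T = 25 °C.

pH = 11.60

C6H5O- is the conjugate base of the weak acid C6H5OH.
Ka = 10^(−10.00) = 1.00 × 10^-10
Kb = Kw/Ka = 1.0×10^-14 / 1.00 × 10^-10 = 1.00 × 10^-4
From the ICE table, Kb = x²/(0.16 − x) = 1.00 × 10^-4.
Assume x ≪ 0.16: x ≈ √(1.00 × 10^-4 × 0.16) = 4.00 × 10^-3 M
pOH = 2.40, so pH = 14.00 − pOH = 11.60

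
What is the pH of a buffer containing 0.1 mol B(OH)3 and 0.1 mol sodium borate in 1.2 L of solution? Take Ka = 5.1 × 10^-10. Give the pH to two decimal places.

pH = 9.29

pKa = −log(5.1 × 10^-10) = 9.292
Henderson–Hasselbalch: pH = pKa + log([B(OH)4-]/[B(OH)3]) = 9.292 + log(0.1/0.1)
pH = 9.292 + (+0.000) = 9.29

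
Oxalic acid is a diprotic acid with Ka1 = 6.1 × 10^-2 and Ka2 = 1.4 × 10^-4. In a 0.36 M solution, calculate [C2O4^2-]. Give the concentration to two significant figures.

First ionization gives [H+] ≈ [HC2O4-] = 1.21 × 10^-1 M.
Second step: Ka2 = [H+][C2O4^2-]/[HC2O4-] ≈ [C2O4^2-] (since [H+] ≈ [HC2O4-]).
So [C2O4^2-] ≈ Ka2.

1.4 × 10^-4 M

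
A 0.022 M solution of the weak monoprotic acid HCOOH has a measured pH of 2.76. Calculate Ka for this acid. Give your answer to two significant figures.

[H+] = 10^(-2.76) = 1.74 × 10^-3 M
At equilibrium [HA] = 0.022 − 1.74 × 10^-3 = 2.03 × 10^-2 M
Ka = [H+][A-]/[HA] = (1.74 × 10^-3)² / 2.03 × 10^-2 = 1.5 × 10^-4

Ka = 1.5 × 10^-4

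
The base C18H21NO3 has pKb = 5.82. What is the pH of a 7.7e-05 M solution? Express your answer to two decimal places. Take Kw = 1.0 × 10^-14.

pH = 9.00

C18H21NO3 + H2O ⇌ C18H22NO3+ + OH-
Kb = 10^(−5.82) = 1.51 × 10^-6
Let x = [OH-] at equilibrium. Kb = x²/(7.7e-05 − x).
Here C₀/Kb ≈ 51, so the small-x approximation fails. Use the quadratic:
x = [−1.51e-06 + √(1.51e-06² + 4.65e-10)]/2 = 1.01 × 10^-5 M
pOH = 5.00, so pH = 14.00 − pOH = 9.00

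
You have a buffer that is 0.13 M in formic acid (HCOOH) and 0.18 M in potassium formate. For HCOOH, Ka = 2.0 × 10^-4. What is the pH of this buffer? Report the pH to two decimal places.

pH = 3.84

pKa = −log(2.0 × 10^-4) = 3.699
pH = pKa + log([A⁻]/[HA]) = 3.699 + log(0.18/0.13)
pH = 3.699 + (+0.141) = 3.84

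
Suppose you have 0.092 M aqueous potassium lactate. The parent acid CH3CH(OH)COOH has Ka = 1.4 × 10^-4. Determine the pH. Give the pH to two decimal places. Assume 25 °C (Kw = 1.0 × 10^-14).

pH = 8.41

CH3CH(OH)COO- is the conjugate base of the weak acid CH3CH(OH)COOH.
Kb = Kw/Ka = 1.0×10^-14 / 1.4 × 10^-4 = 7.14 × 10^-11
Kb = [OH-]²/(0.092 − [OH-]) = 7.14 × 10^-11
Neglecting [OH-] in the denominator: [OH-] = √(7.14 × 10^-11 × 0.092) = 2.56 × 10^-6 M
Check: 0.0028% ionized — well under 5%, approximation valid.
pOH = 5.59, so pH = 14.00 − pOH = 8.41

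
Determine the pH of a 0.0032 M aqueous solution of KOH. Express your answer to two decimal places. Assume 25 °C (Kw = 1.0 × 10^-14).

KOH is a strong base; [OH-] = 0.0032 M.
pOH = -log(0.0032) = 2.49
pH = 14.00 - 2.49 = 11.51

pH = 11.51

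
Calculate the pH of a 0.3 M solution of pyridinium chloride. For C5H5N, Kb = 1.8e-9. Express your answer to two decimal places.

C5H5NH+ is the conjugate acid of the weak base C5H5N.
Ka = Kw/Kb = 1.0×10^-14 / 1.8 × 10^-9 = 5.56 × 10^-6
Let x = [H+] at equilibrium. Ka = x²/(0.3 − x).
Since Ka ≪ C₀, x ≈ √(Ka·C₀) = 1.29 × 10^-3 M.
pH = −log(1.29 × 10^-3) = 2.89

pH = 2.89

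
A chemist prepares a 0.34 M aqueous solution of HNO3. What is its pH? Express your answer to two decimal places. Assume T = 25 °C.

pH = 0.47

HNO3 is a strong acid and dissociates completely, so [H+] = 0.34 M.
pH = -log(0.34) = 0.47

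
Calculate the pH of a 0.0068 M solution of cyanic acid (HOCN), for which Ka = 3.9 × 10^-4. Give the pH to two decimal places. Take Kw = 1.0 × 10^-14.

pH = 2.84

HOCN ⇌ OCN- + H+
Ka = x²/(0.0068 − x) = 3.9 × 10^-4
The 5% rule fails; solving x² + Ka·x − Ka·C₀ = 0 exactly:
x = (−Ka + √(Ka² + 4·Ka·C₀))/2 = 1.45 × 10^-3 M
pH = −log[H+] = −log(1.45 × 10^-3) = 2.84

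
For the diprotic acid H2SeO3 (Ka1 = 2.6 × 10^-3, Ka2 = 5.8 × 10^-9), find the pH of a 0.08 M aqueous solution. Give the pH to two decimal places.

pH = 1.88

Ka1 ≫ Ka2, so treat the first dissociation as the only significant source of H+.
Ka1 = x²/(0.08 − x) = 2.6 × 10^-3
Solving the quadratic: x = (−Ka1 + √(Ka1² + 4·Ka1·C₀))/2 = 1.32 × 10^-2 M
pH = −log(1.32 × 10^-2) = 1.88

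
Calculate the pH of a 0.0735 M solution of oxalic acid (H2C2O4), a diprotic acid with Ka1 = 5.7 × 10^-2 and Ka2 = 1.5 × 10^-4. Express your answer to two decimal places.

Ka1 ≫ Ka2, so treat the first dissociation as the only significant source of H+.
Ka1 = x²/(0.0735 − x) = 5.7 × 10^-2
Solving the quadratic: x = (−Ka1 + √(Ka1² + 4·Ka1·C₀))/2 = 4.22 × 10^-2 M
pH = −log(4.22 × 10^-2) = 1.37

pH = 1.37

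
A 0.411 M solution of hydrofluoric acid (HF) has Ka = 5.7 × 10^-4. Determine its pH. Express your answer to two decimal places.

pH = 1.82

HF ⇌ F- + H+
From the ICE table, Ka = [H+]²/(0.411 − [H+]) = 5.7 × 10^-4.
Since Ka ≪ C₀, [H+] ≈ √(Ka·C₀) = 1.53 × 10^-2 M.
Check: 3.7% ionized — well under 5%, approximation valid.
pH = −log[H+] = −log(1.53 × 10^-2) = 1.82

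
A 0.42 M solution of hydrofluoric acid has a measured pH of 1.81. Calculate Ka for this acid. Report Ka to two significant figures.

Ka = 5.9 × 10^-4

[H+] = 10^(-1.81) = 1.55 × 10^-2 M
At equilibrium [HA] = 0.42 − 1.55 × 10^-2 = 4.04 × 10^-1 M
Ka = [H+][A-]/[HA] = (1.55 × 10^-2)² / 4.04 × 10^-1 = 5.9 × 10^-4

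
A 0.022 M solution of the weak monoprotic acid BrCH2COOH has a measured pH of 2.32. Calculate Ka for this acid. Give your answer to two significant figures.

[H+] = 10^(-2.32) = 4.79 × 10^-3 M
At equilibrium [HA] = 0.022 − 4.79 × 10^-3 = 1.72 × 10^-2 M
Ka = [H+][A-]/[HA] = (4.79 × 10^-3)² / 1.72 × 10^-2 = 1.3 × 10^-3

Ka = 1.3 × 10^-3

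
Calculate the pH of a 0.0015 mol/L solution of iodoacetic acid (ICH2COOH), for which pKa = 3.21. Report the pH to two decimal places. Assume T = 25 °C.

pH = 3.15

ICH2COOH ⇌ ICH2COO- + H+
Ka = 10^(−3.21) = 6.17 × 10^-4
From the ICE table, Ka = x²/(0.0015 − x) = 6.17 × 10^-4.
Here C₀/Ka ≈ 2.43, so the small-x approximation fails. Use the quadratic:
x = [−0.000617 + √(0.000617² + 3.7e-06)]/2 = 7.02 × 10^-4 M
pH = −log(7.02 × 10^-4) = 3.15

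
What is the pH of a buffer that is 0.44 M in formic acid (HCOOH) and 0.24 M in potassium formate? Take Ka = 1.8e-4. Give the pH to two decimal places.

pKa = −log(1.8 × 10^-4) = 3.745
Henderson–Hasselbalch: pH = pKa + log([HCOO-]/[HCOOH]) = 3.745 + log(0.24/0.44)
pH = 3.745 + (-0.263) = 3.48

pH = 3.48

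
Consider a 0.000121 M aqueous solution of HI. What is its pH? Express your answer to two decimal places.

pH = 3.92

HI is a strong acid and dissociates completely, so [H+] = 0.000121 M.
pH = -log(0.000121) = 3.92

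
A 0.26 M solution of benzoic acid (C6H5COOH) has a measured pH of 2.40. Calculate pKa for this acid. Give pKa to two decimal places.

pKa = 4.21

[H+] = 10^(-2.40) = 3.98 × 10^-3 M
At equilibrium [HA] = 0.26 − 3.98 × 10^-3 = 2.56 × 10^-1 M
Ka = [H+][A-]/[HA] = (3.98 × 10^-3)² / 2.56 × 10^-1 = 6.19 × 10^-5
pKa = -log(6.19 × 10^-5) = 4.21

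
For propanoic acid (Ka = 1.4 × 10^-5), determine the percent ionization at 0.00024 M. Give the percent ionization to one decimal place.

21.4%

CH3CH2COOH ⇌ CH3CH2COO- + H+; let x = [H+] at equilibrium.
Solve x² + 1.4e-05x − 3.36e-09 = 0 → x = 5.14 × 10^-5 M
Fraction ionized = 5.14 × 10^-5 / 0.00024 = 0.2142 → 21.4%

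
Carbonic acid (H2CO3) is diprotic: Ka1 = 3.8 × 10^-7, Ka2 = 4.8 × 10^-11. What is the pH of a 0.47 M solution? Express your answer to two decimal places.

Ka1 ≫ Ka2, so treat the first dissociation as the only significant source of H+.
Ka1 = x²/(0.47 − x) = 3.8 × 10^-7
x ≈ √(3.8 × 10^-7 × 0.47) = 4.23 × 10^-4 M
pH = −log(4.23 × 10^-4) = 3.37

pH = 3.37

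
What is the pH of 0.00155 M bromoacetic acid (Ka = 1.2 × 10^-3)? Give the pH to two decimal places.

BrCH2COOH ⇌ BrCH2COO- + H+
Ka = [H+]²/(0.00155 − [H+]) = 1.2 × 10^-3
[H+] is not negligible relative to C₀; solve [H+]² + 0.0012·[H+] − 1.86e-06 = 0.
[H+] = (−Ka + √(Ka² + 4·Ka·C₀))/2 = 8.90 × 10^-4 M
pH = −log[H+] = −log(8.90 × 10^-4) = 3.05

pH = 3.05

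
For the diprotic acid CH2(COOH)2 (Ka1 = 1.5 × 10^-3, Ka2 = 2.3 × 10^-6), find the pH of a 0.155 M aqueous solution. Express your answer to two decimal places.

Ka1 ≫ Ka2, so treat the first dissociation as the only significant source of H+.
Ka1 = x²/(0.155 − x) = 1.5 × 10^-3
Solving the quadratic: x = (−Ka1 + √(Ka1² + 4·Ka1·C₀))/2 = 1.45 × 10^-2 M
pH = −log(1.45 × 10^-2) = 1.84

pH = 1.84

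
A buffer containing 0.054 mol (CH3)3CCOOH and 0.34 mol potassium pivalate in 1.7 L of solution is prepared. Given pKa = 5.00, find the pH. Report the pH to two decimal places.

Henderson–Hasselbalch: pH = pKa + log([(CH3)3CCOO-]/[(CH3)3CCOOH]) = 5.00 + log(0.34/0.054)
pH = 5.00 + (+0.799) = 5.80

pH = 5.80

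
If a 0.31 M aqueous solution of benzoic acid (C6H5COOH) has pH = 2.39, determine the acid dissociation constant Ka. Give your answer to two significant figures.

[H+] = 10^(-2.39) = 4.07 × 10^-3 M
At equilibrium [HA] = 0.31 − 4.07 × 10^-3 = 3.06 × 10^-1 M
Ka = [H+][A-]/[HA] = (4.07 × 10^-3)² / 3.06 × 10^-1 = 5.4 × 10^-5

Ka = 5.4 × 10^-5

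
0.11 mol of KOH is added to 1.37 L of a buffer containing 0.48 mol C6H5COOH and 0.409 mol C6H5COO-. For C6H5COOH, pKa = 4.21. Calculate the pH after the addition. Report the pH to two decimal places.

After neutralization: n(C6H5COOH) = 0.37 mol, n(C6H5COO-) = 0.519 mol.
pH = pKa + log(n_C6H5COO-/n_C6H5COOH) = 4.21 + log(0.519/0.37) = 4.21 + (+0.147)

pH = 4.36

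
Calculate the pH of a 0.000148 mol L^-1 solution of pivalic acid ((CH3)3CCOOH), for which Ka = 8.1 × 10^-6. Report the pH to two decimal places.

(CH3)3CCOOH ⇌ (CH3)3CCOO- + H+
Ka = [H+]²/(0.000148 − [H+]) = 8.1 × 10^-6
The 5% rule fails; solving [H+]² + Ka·[H+] − Ka·C₀ = 0 exactly:
[H+] = [−8.1e-06 + √(8.1e-06² + 4.8e-09)]/2 = 3.08 × 10^-5 M
pH = −log(3.08 × 10^-5) = 4.51

pH = 4.51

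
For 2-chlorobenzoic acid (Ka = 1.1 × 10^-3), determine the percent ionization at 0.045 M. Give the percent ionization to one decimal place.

14.5%

ClC6H4COOH ⇌ ClC6H4COO- + H+; let x = [H+] at equilibrium.
Ka = x²/(C₀ − x); solving the quadratic gives x = 6.51 × 10^-3 M.
Fraction ionized = 6.51 × 10^-3 / 0.045 = 0.1447 → 14.5%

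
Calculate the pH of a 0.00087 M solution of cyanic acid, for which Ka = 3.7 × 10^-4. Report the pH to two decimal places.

pH = 3.39

HOCN ⇌ OCN- + H+
Ka = [H+]²/(0.00087 − [H+]) = 3.7 × 10^-4
Here C₀/Ka ≈ 2.35, so the small-[H+] approximation fails. Use the quadratic:
[H+] = [−0.00037 + √(0.00037² + 1.29e-06)]/2 = 4.12 × 10^-4 M
pH = −log(4.12 × 10^-4) = 3.39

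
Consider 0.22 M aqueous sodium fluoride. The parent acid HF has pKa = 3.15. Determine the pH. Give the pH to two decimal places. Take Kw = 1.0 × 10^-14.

pH = 8.25

F- is the conjugate base of the weak acid HF.
Ka = 10^(−3.15) = 7.08 × 10^-4
Kb = Kw/Ka = 1.0×10^-14 / 7.08 × 10^-4 = 1.41 × 10^-11
From the ICE table, Kb = [OH-]²/(0.22 − [OH-]) = 1.41 × 10^-11.
Assume [OH-] ≪ 0.22: [OH-] ≈ √(1.41 × 10^-11 × 0.22) = 1.76 × 10^-6 M
([OH-]/C₀ = 0.0008% < 5%, so the approximation holds.)
pOH = −log(1.76 × 10^-6) = 5.75; pH = 14.00 − 5.75 = 8.25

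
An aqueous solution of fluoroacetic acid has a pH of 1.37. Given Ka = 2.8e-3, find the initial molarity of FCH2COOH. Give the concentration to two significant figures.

C₀ = 6.9 × 10^-1 M

[H+] = 10^(-1.37) = 4.27 × 10^-2 M = x
Ka = x²/(C₀ − x) ⇒ C₀ = x + x²/Ka
C₀ = 4.27 × 10^-2 + (4.27 × 10^-2)²/(2.8 × 10^-3) = 6.94 × 10^-1 M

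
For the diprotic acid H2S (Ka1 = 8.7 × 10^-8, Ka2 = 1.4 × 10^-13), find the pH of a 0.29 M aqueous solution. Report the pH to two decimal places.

pH = 3.80

Ka1 ≫ Ka2, so treat the first dissociation as the only significant source of H+.
Ka1 = x²/(0.29 − x) = 8.7 × 10^-8
x ≈ √(8.7 × 10^-8 × 0.29) = 1.59 × 10^-4 M
pH = −log(1.59 × 10^-4) = 3.80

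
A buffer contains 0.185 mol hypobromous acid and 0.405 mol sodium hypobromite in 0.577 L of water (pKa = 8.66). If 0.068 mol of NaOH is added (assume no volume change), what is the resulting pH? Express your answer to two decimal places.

pH = 9.27

After neutralization: n(HOBr) = 0.117 mol, n(OBr-) = 0.473 mol.
Henderson–Hasselbalch with mole ratio 0.473/0.117: pH = 8.66 + (+0.607)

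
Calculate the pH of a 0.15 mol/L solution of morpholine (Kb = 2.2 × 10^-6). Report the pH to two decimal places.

C4H8ONH + H2O ⇌ C4H8ONH2+ + OH-
From the ICE table, Kb = [OH-]²/(0.15 − [OH-]) = 2.2 × 10^-6.
Neglecting [OH-] in the denominator: [OH-] = √(2.2 × 10^-6 × 0.15) = 5.74 × 10^-4 M
pOH = −log(5.74 × 10^-4) = 3.24; pH = 14.00 − 3.24 = 10.76

pH = 10.76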